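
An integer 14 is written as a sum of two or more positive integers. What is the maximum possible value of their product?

162

Fill prod[k] for k=2..14: at each k try every first piece i and multiply by the better of (k−i) uncut or prod[k−i].
Small cases: prod[2]=1, prod[3]=2, prod[4]=4, prod[5]=6, prod[6]=9, prod[7]=12.
prod[8] = 2*max(6,9) = 2*9 = 18
prod[9] = 3*max(6,9) = 3*9 = 27
prod[10] = 2*max(8,18) = 2*18 = 36
prod[11] = 2*max(9,27) = 2*27 = 54
prod[12] = 3*max(9,27) = 3*27 = 81
prod[13] = 2*max(11,54) = 2*54 = 108
prod[14] = 2*max(12,81) = 2*81 = 162
One optimal split: 3 + 3 + 3 + 3 + 2; product 3*3*3*3*2 = 162.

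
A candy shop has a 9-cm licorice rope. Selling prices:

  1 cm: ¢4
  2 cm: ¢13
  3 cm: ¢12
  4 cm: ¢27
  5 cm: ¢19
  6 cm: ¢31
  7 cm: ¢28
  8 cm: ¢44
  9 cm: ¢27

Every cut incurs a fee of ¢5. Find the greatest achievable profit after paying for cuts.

48

Build r[k] bottom-up: r[k] = max over allowed piece i of (p[i] + r[k−i]) − 5 per cut.
r[1] = 4
r[2] = 13
r[3] = 12  (first piece 1, then r[2]=13)
r[4] = 27
r[5] = 26  (first piece 1, then r[4]=27)
r[6] = 35  (first piece 2, then r[4]=27)
r[7] = 34  (first piece 1, then r[6]=35)
r[8] = 49  (first piece 4, then r[4]=27)
r[9] = 48  (first piece 1, then r[8]=49)
One optimal plan: pieces 4 + 4 + 1 (2 cuts) → ¢58 − ¢10 = ¢48.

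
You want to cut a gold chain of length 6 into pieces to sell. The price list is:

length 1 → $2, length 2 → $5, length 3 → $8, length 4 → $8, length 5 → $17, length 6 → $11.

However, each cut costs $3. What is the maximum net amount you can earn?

Build r[k] bottom-up: r[k] = max over allowed piece i of (p[i] + r[k−i]) − 3 per cut.
r[1] = 2
r[2] = max(2+2-3, 5+0) = 5
r[3] = max(2+5-3, 5+2-3, 8+0) = 8
r[4] = max(2+8-3, 5+5-3, 8+2-3, 8+0) = 8
r[5] = max(2+8-3, 5+8-3, 8+5-3, 8+2-3, 17+0) = 17
r[6] = max(2+17-3, 5+8-3, 8+8-3, 8+5-3, 17+2-3, 11+0) = 16
One optimal plan: pieces 5 + 1 (1 cut) → $19 − $3 = $16.

16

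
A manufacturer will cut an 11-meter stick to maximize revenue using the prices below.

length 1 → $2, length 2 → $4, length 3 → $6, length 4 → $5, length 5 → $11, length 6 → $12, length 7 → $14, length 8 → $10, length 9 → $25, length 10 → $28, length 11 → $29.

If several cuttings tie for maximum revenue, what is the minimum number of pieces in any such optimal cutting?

Build r[k] bottom-up: r[k] = max over allowed piece i of (p[i] + r[k−i]).
r[1] = 2
r[2] = 4  (first piece 1, then r[1]=2)
r[3] = 6  (first piece 1, then r[2]=4)
r[4] = 8  (first piece 1, then r[3]=6)
r[5] = 11
r[6] = 13  (first piece 1, then r[5]=11)
r[7] = 15  (first piece 1, then r[6]=13)
r[8] = 17  (first piece 1, then r[7]=15)
r[9] = 25
r[10] = 28
r[11] = 30  (first piece 1, then r[10]=28)
Maximum revenue is $30.
Now minimize piece count subject to staying optimal: for each k, pieces[k] = 1 + min over i with p[i]+r[k−i]=r[k] of pieces[k−i].
pieces[8] = 2
pieces[9] = 1
pieces[10] = 1
pieces[11] = 2

2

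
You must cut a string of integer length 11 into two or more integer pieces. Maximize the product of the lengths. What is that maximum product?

54

Let f[k] be the best product for length k (with at least one cut). For each first piece i, the rest contributes max(k−i, f[k−i]).
Small cases: f[2]=1, f[3]=2, f[4]=4.
f[5] = 2*max(3,2) = 2*3 = 6
f[6] = 3*max(3,2) = 3*3 = 9
f[7] = 2*max(5,6) = 2*6 = 12
f[8] = 2*max(6,9) = 2*9 = 18
f[9] = 3*max(6,9) = 3*9 = 27
f[10] = 2*max(8,18) = 2*18 = 36
f[11] = 2*max(9,27) = 2*27 = 54
One optimal split: 3 + 3 + 3 + 2; product 3*3*3*2 = 54.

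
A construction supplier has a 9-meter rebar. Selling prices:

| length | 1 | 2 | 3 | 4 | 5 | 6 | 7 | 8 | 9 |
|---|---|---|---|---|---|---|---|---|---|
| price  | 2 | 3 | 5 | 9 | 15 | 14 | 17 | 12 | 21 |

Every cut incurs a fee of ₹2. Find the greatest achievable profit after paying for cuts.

Build r[k] bottom-up: r[k] = max over allowed piece i of (p[i] + r[k−i]) − 2 per cut.
r[1] = 2
r[2] = 3
r[3] = 5
r[4] = 9
r[5] = 15
r[6] = 15  (first piece 1, then r[5]=15)
r[7] = 17
r[8] = 18  (first piece 3, then r[5]=15)
r[9] = 22  (first piece 4, then r[5]=15)
One optimal plan: pieces 5 + 4 (1 cut) → ₹24 − ₹2 = ₹22.

22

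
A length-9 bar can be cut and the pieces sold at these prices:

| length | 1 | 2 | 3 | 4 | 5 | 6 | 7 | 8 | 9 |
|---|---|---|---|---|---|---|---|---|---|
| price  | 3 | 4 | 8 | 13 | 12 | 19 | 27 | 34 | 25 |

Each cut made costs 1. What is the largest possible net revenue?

36

Build net[k] bottom-up: net[k] = max over allowed piece i of (p[i] + net[k−i]) − 1 per cut.
net[1] = 3
net[2] = max(3+3-1, 4+0) = 5
net[3] = max(3+5-1, 4+3-1, 8+0) = 8
net[4] = max(3+8-1, 4+5-1, 8+3-1, 13+0) = 13
net[5] = max(3+13-1, 4+8-1, 8+5-1, 13+3-1, 12+0) = 15
net[6] = max(3+15-1, 4+13-1, 8+8-1, 13+5-1, 12+3-1, 19+0) = 19
net[7] = max(3+19-1, 4+15-1, 8+13-1, …, 19+3-1, 27+0) = 27
net[8] = max(3+27-1, 4+19-1, 8+15-1, …, 27+3-1, 34+0) = 34
net[9] = max(3+34-1, 4+27-1, 8+19-1, …, 34+3-1, 25+0) = 36
One optimal plan: pieces 8 + 1 (1 cut) → 37 − 1 = 36.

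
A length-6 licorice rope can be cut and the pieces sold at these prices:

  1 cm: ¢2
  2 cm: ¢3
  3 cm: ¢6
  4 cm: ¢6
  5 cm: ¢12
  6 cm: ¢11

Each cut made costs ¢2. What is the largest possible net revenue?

Consider every possible first cut. v[k] is the best of p[i]+v[k−i] over all sellable i≤k, charging 2 whenever i<k.
v[1] = 2
v[2] = max(2+2-2, 3+0) = 3
v[3] = max(2+3-2, 3+2-2, 6+0) = 6
v[4] = max(2+6-2, 3+3-2, 6+2-2, 6+0) = 6
v[5] = max(2+6-2, 3+6-2, 6+3-2, 6+2-2, 12+0) = 12
v[6] = max(2+12-2, 3+6-2, 6+6-2, 6+3-2, 12+2-2, 11+0) = 12
One optimal plan: pieces 5 + 1 (1 cut) → ¢14 − ¢2 = ¢12.

12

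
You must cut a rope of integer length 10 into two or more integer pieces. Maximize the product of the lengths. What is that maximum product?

Let m[k] be the best product for length k (with at least one cut). For each first piece i, the rest contributes max(k−i, m[k−i]).
m[2] = 1·max(1,0) = 1·1 = 1
m[3] = max(1·2, 2·1) = 2
m[4] = max(1·3, 2·2, 3·1) = 4
m[5] = max(1·4, 2·3, 3·2, 4·1) = 6
m[6] = max(1·6, 2·4, 3·3, 4·2, 5·1) = 9
m[7] = max(1·9, 2·6, 3·4, 4·3, 5·2, 6·1) = 12
m[8] = max(1·12, 2·9, 3·6, …, 6·2, 7·1) = 18
m[9] = max(1·18, 2·12, 3·9, …, 7·2, 8·1) = 27
m[10] = max(1·27, 2·18, 3·12, …, 8·2, 9·1) = 36
One optimal split: 3 + 3 + 2 + 2; product 3·3·2·2 = 36.

36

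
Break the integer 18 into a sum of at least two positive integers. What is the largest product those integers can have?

Let f[k] be the best product for length k (with at least one cut). For each first piece i, the rest contributes max(k−i, f[k−i]).
f[2] = 1×max(1,0) = 1×1 = 1
f[3] = max(1×2, 2×1) = 2
f[4] = max(1×3, 2×2, 3×1) = 4
f[5] = max(1×4, 2×3, 3×2, 4×1) = 6
f[6] = max(1×6, 2×4, 3×3, 4×2, 5×1) = 9
f[7] = max(1×9, 2×6, 3×4, 4×3, 5×2, 6×1) = 12
f[8] = max(1×12, 2×9, 3×6, …, 6×2, 7×1) = 18
f[9] = max(1×18, 2×12, 3×9, …, 7×2, 8×1) = 27
f[10] = max(1×27, 2×18, 3×12, …, 8×2, 9×1) = 36
f[11] = max(1×36, 2×27, 3×18, …, 9×2, 10×1) = 54
f[12] = max(1×54, 2×36, 3×27, …, 10×2, 11×1) = 81
f[13] = max(1×81, 2×54, 3×36, …, 11×2, 12×1) = 108
f[14] = max(1×108, 2×81, 3×54, …, 12×2, 13×1) = 162
f[15] = max(1×162, 2×108, 3×81, …, 13×2, 14×1) = 243
f[16] = max(1×243, 2×162, 3×108, …, 14×2, 15×1) = 324
f[17] = max(1×324, 2×243, 3×162, …, 15×2, 16×1) = 486
f[18] = max(1×486, 2×324, 3×243, …, 16×2, 17×1) = 729
One optimal split: 3 + 3 + 3 + 3 + 3 + 3; product 3×3×3×3×3×3 = 729.

729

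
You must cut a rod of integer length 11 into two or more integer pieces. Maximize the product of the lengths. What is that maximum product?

Define g[k] = max over 1≤i<k of i · max(k−i, g[k−i]); the inner max lets the remainder stay uncut if that's better.
Small cases: g[2]=1, g[3]=2, g[4]=4.
g[5] = max(1*4, 2*3, 3*2, 4*1) = 6
g[6] = max(1*6, 2*4, 3*3, 4*2, 5*1) = 9
g[7] = max(1*9, 2*6, 3*4, 4*3, 5*2, 6*1) = 12
g[8] = max(1*12, 2*9, 3*6, …, 6*2, 7*1) = 18
g[9] = max(1*18, 2*12, 3*9, …, 7*2, 8*1) = 27
g[10] = max(1*27, 2*18, 3*12, …, 8*2, 9*1) = 36
g[11] = max(1*36, 2*27, 3*18, …, 9*2, 10*1) = 54
One optimal split: 3 + 3 + 3 + 2; product 3*3*3*2 = 54.

54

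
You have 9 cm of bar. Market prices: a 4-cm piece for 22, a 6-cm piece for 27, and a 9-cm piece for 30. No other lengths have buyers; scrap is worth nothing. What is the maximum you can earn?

Let f[k] be the best obtainable value from length k. For each k, try every first piece i and keep the best of price[i] + f[k−i].
f[1] = 0
f[2] = 0
f[3] = 0
f[4] = 22
f[5] = 22
f[6] = max(22+0, 27+0) = 27
f[7] = max(22+0, 27+0) = 27
f[8] = max(22+22, 27+0) = 44
f[9] = max(22+22, 27+0, 30+0) = 44
One optimal cutting: pieces 4 + 4 with 1 cm of scrap → 44.

44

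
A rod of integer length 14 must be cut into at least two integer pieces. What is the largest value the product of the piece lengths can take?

162

Define g[k] = max over 1≤i<k of i · max(k−i, g[k−i]); the inner max lets the remainder stay uncut if that's better.
g[2] = 1×max(1,0) = 1×1 = 1
g[3] = 1×max(2,1) = 1×2 = 2
g[4] = 2×max(2,1) = 2×2 = 4
g[5] = 2×max(3,2) = 2×3 = 6
g[6] = 3×max(3,2) = 3×3 = 9
g[7] = 2×max(5,6) = 2×6 = 12
g[8] = 2×max(6,9) = 2×9 = 18
g[9] = 3×max(6,9) = 3×9 = 27
g[10] = 2×max(8,18) = 2×18 = 36
g[11] = 2×max(9,27) = 2×27 = 54
g[12] = 3×max(9,27) = 3×27 = 81
g[13] = 2×max(11,54) = 2×54 = 108
g[14] = 2×max(12,81) = 2×81 = 162
One optimal split: 3 + 3 + 3 + 3 + 2; product 3×3×3×3×2 = 162.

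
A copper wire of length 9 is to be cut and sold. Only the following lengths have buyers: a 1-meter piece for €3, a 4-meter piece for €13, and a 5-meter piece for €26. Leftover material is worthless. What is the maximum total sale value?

Build r[k] bottom-up: r[k] = max over allowed piece i of (p[i] + r[k−i]).
r[1] = 3
r[2] = 6  (first piece 1, then r[1]=3)
r[3] = 9  (first piece 1, then r[2]=6)
r[4] = max(3+9, 13+0) = 13
r[5] = max(3+13, 13+3, 26+0) = 26
r[6] = max(3+26, 13+6, 26+3) = 29
r[7] = max(3+29, 13+9, 26+6) = 32
r[8] = max(3+32, 13+13, 26+9) = 35
r[9] = max(3+35, 13+26, 26+13) = 39
One optimal cutting: 5 + 4 → €39.

39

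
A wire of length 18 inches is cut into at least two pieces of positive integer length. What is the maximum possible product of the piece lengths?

Fill prod[k] for k=2..18: at each k try every first piece i and multiply by the better of (k−i) uncut or prod[k−i].
prod[2] = 1*max(1,0) = 1*1 = 1
prod[3] = max(1*2, 2*1) = 2
prod[4] = max(1*3, 2*2, 3*1) = 4
prod[5] = max(1*4, 2*3, 3*2, 4*1) = 6
prod[6] = max(1*6, 2*4, 3*3, 4*2, 5*1) = 9
prod[7] = max(1*9, 2*6, 3*4, 4*3, 5*2, 6*1) = 12
prod[8] = max(1*12, 2*9, 3*6, …, 6*2, 7*1) = 18
prod[9] = max(1*18, 2*12, 3*9, …, 7*2, 8*1) = 27
prod[10] = max(1*27, 2*18, 3*12, …, 8*2, 9*1) = 36
prod[11] = max(1*36, 2*27, 3*18, …, 9*2, 10*1) = 54
prod[12] = max(1*54, 2*36, 3*27, …, 10*2, 11*1) = 81
prod[13] = max(1*81, 2*54, 3*36, …, 11*2, 12*1) = 108
prod[14] = max(1*108, 2*81, 3*54, …, 12*2, 13*1) = 162
prod[15] = max(1*162, 2*108, 3*81, …, 13*2, 14*1) = 243
prod[16] = max(1*243, 2*162, 3*108, …, 14*2, 15*1) = 324
prod[17] = max(1*324, 2*243, 3*162, …, 15*2, 16*1) = 486
prod[18] = max(1*486, 2*324, 3*243, …, 16*2, 17*1) = 729
One optimal split: 3 + 3 + 3 + 3 + 3 + 3; product 3*3*3*3*3*3 = 729.

729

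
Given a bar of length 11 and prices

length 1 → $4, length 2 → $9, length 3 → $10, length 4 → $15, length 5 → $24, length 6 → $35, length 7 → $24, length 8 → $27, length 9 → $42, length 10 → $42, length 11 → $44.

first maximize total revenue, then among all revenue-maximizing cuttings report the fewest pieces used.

Let r[k] be the best obtainable value from length k. For each k, try every first piece i and keep the best of price[i] + r[k−i].
r[1] = 4
r[2] = max(4+4, 9+0) = 9
r[3] = max(4+9, 9+4, 10+0) = 13
r[4] = max(4+13, 9+9, 10+4, 15+0) = 18
r[5] = max(4+18, 9+13, 10+9, 15+4, 24+0) = 24
r[6] = max(4+24, 9+18, 10+13, 15+9, 24+4, 35+0) = 35
r[7] = max(4+35, 9+24, 10+18, …, 35+4, 24+0) = 39
r[8] = max(4+39, 9+35, 10+24, …, 24+4, 27+0) = 44
r[9] = max(4+44, 9+39, 10+35, …, 27+4, 42+0) = 48
r[10] = max(4+48, 9+44, 10+39, …, 42+4, 42+0) = 53
r[11] = max(4+53, 9+48, 10+44, …, 42+4, 44+0) = 59
Maximum revenue is $59.
Now minimize piece count subject to staying optimal: for each k, pieces[k] = 1 + min over i with p[i]+r[k−i]=r[k] of pieces[k−i].
pieces[8] = 2
pieces[9] = 3
pieces[10] = 3
pieces[11] = 2

2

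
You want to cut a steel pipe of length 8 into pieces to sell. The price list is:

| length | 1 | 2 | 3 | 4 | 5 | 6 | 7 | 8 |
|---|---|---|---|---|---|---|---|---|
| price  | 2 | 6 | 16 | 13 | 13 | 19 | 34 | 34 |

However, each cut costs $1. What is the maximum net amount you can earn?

36

Build v[k] bottom-up: v[k] = max over allowed piece i of (p[i] + v[k−i]) − 1 per cut.
v[1] = 2
v[2] = 6
v[3] = 16
v[4] = 17  (first piece 1, then v[3]=16)
v[5] = 21  (first piece 2, then v[3]=16)
v[6] = 31  (first piece 3, then v[3]=16)
v[7] = 34
v[8] = 36  (first piece 2, then v[6]=31)
One optimal plan: pieces 3 + 3 + 2 (2 cuts) → $38 − $2 = $36.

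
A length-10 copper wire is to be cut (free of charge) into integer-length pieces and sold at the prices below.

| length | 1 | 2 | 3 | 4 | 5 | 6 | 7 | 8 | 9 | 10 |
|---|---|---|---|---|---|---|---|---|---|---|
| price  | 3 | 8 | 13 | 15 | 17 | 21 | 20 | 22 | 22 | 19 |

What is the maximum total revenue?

42

Let best[k] be the best obtainable value from length k. For each k, try every first piece i and keep the best of price[i] + best[k−i].
best[1] = 3
best[2] = max(3+3, 8+0) = 8
best[3] = max(3+8, 8+3, 13+0) = 13
best[4] = max(3+13, 8+8, 13+3, 15+0) = 16
best[5] = max(3+16, 8+13, 13+8, 15+3, 17+0) = 21
best[6] = max(3+21, 8+16, 13+13, 15+8, 17+3, 21+0) = 26
best[7] = max(3+26, 8+21, 13+16, …, 21+3, 20+0) = 29
best[8] = max(3+29, 8+26, 13+21, …, 20+3, 22+0) = 34
best[9] = max(3+34, 8+29, 13+26, …, 22+3, 22+0) = 39
best[10] = max(3+39, 8+34, 13+29, …, 22+3, 19+0) = 42
One optimal cutting: 3 + 3 + 3 + 1 → €13 + €13 + €13 + €3 = €42.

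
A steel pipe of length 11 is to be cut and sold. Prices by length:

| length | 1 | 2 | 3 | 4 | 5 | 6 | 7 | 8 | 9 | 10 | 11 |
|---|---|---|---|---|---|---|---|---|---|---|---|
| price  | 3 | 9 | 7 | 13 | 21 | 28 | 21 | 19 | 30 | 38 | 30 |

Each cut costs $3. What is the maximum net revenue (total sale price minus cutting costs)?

Let r[k] be the best obtainable value from length k. For each k, try every first piece i and keep the best of price[i] + r[k−i] minus the 3 cut fee when i<k.
r[1] = 3
r[2] = max(3+3-3, 9+0) = 9
r[3] = max(3+9-3, 9+3-3, 7+0) = 9
r[4] = max(3+9-3, 9+9-3, 7+3-3, 13+0) = 15
r[5] = max(3+15-3, 9+9-3, 7+9-3, 13+3-3, 21+0) = 21
r[6] = max(3+21-3, 9+15-3, 7+9-3, 13+9-3, 21+3-3, 28+0) = 28
r[7] = max(3+28-3, 9+21-3, 7+15-3, …, 28+3-3, 21+0) = 28
r[8] = max(3+28-3, 9+28-3, 7+21-3, …, 21+3-3, 19+0) = 34
r[9] = max(3+34-3, 9+28-3, 7+28-3, …, 19+3-3, 30+0) = 34
r[10] = max(3+34-3, 9+34-3, 7+28-3, …, 30+3-3, 38+0) = 40
r[11] = max(3+40-3, 9+34-3, 7+34-3, …, 38+3-3, 30+0) = 46
One optimal plan: pieces 6 + 5 (1 cut) → $49 − $3 = $46.

46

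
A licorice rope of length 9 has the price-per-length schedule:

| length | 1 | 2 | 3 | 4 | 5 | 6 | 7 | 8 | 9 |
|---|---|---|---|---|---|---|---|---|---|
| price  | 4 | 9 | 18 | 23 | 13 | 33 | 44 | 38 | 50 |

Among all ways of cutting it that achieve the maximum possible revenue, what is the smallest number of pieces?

Let r[k] be the best obtainable value from length k. For each k, try every first piece i and keep the best of price[i] + r[k−i].
r[1] = 4
r[2] = max(4+4, 9+0) = 9
r[3] = max(4+9, 9+4, 18+0) = 18
r[4] = max(4+18, 9+9, 18+4, 23+0) = 23
r[5] = max(4+23, 9+18, 18+9, 23+4, 13+0) = 27
r[6] = max(4+27, 9+23, 18+18, 23+9, 13+4, 33+0) = 36
r[7] = max(4+36, 9+27, 18+23, …, 33+4, 44+0) = 44
r[8] = max(4+44, 9+36, 18+27, …, 44+4, 38+0) = 48
r[9] = max(4+48, 9+44, 18+36, …, 38+4, 50+0) = 54
Maximum revenue is ¢54.
Now minimize piece count subject to staying optimal: for each k, pieces[k] = 1 + min over i with p[i]+r[k−i]=r[k] of pieces[k−i].
pieces[6] = 2
pieces[7] = 1
pieces[8] = 2
pieces[9] = 3

3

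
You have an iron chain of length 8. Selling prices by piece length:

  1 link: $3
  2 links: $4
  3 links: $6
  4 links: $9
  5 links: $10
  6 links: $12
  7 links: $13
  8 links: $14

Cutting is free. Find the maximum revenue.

Let R[k] be the best obtainable value from length k. For each k, try every first piece i and keep the best of price[i] + R[k−i].
R[1] = 3
R[2] = max(3+3, 4+0) = 6
R[3] = max(3+6, 4+3, 6+0) = 9
R[4] = max(3+9, 4+6, 6+3, 9+0) = 12
R[5] = max(3+12, 4+9, 6+6, 9+3, 10+0) = 15
R[6] = max(3+15, 4+12, 6+9, 9+6, 10+3, 12+0) = 18
R[7] = max(3+18, 4+15, 6+12, …, 12+3, 13+0) = 21
R[8] = max(3+21, 4+18, 6+15, …, 13+3, 14+0) = 24
One optimal cutting: 1 + 1 + 1 + 1 + 1 + 1 + 1 + 1 → $3 + $3 + $3 + $3 + $3 + $3 + $3 + $3 = $24.

24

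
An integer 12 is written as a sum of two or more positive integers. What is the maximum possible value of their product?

Let prod[k] be the best product for length k (with at least one cut). For each first piece i, the rest contributes max(k−i, prod[k−i]).
Small cases: prod[2]=1, prod[3]=2, prod[4]=4, prod[5]=6, prod[6]=9.
prod[7] = max(1·9, 2·6, 3·4, 4·3, 5·2, 6·1) = 12
prod[8] = max(1·12, 2·9, 3·6, …, 6·2, 7·1) = 18
prod[9] = max(1·18, 2·12, 3·9, …, 7·2, 8·1) = 27
prod[10] = max(1·27, 2·18, 3·12, …, 8·2, 9·1) = 36
prod[11] = max(1·36, 2·27, 3·18, …, 9·2, 10·1) = 54
prod[12] = max(1·54, 2·36, 3·27, …, 10·2, 11·1) = 81
One optimal split: 3 + 3 + 3 + 3; product 3·3·3·3 = 81.

81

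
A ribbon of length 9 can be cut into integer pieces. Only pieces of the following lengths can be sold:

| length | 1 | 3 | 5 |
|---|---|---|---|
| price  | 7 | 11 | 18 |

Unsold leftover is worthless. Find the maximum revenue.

Let best[k] be the best obtainable value from length k. For each k, try every first piece i and keep the best of price[i] + best[k−i].
best[1] = 7
best[2] = 14  (first piece 1, then best[1]=7)
best[3] = max(7+14, 11+0) = 21
best[4] = max(7+21, 11+7) = 28
best[5] = max(7+28, 11+14, 18+0) = 35
best[6] = max(7+35, 11+21, 18+7) = 42
best[7] = max(7+42, 11+28, 18+14) = 49
best[8] = max(7+49, 11+35, 18+21) = 56
best[9] = max(7+56, 11+42, 18+28) = 63
One optimal cutting: 1 + 1 + 1 + 1 + 1 + 1 + 1 + 1 + 1 → ¢63.

63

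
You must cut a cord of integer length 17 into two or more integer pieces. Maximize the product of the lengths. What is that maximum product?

Let P[k] be the best product for length k (with at least one cut). For each first piece i, the rest contributes max(k−i, P[k−i]).
P[2] = 1*max(1,0) = 1*1 = 1
P[3] = 1*max(2,1) = 1*2 = 2
P[4] = 2*max(2,1) = 2*2 = 4
P[5] = 2*max(3,2) = 2*3 = 6
P[6] = 3*max(3,2) = 3*3 = 9
P[7] = 2*max(5,6) = 2*6 = 12
P[8] = 2*max(6,9) = 2*9 = 18
P[9] = 3*max(6,9) = 3*9 = 27
P[10] = 2*max(8,18) = 2*18 = 36
P[11] = 2*max(9,27) = 2*27 = 54
P[12] = 3*max(9,27) = 3*27 = 81
P[13] = 2*max(11,54) = 2*54 = 108
P[14] = 2*max(12,81) = 2*81 = 162
P[15] = 3*max(12,81) = 3*81 = 243
P[16] = 2*max(14,162) = 2*162 = 324
P[17] = 2*max(15,243) = 2*243 = 486
One optimal split: 3 + 3 + 3 + 3 + 3 + 2; product 3*3*3*3*3*2 = 486.

486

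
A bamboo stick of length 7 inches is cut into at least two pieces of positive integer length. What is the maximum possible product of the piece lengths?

Let prod[k] be the best product for length k (with at least one cut). For each first piece i, the rest contributes max(k−i, prod[k−i]).
prod[2] = 1×max(1,0) = 1×1 = 1
prod[3] = 1×max(2,1) = 1×2 = 2
prod[4] = 2×max(2,1) = 2×2 = 4
prod[5] = 2×max(3,2) = 2×3 = 6
prod[6] = 3×max(3,2) = 3×3 = 9
prod[7] = 2×max(5,6) = 2×6 = 12
One optimal split: 3 + 2 + 2; product 3×2×2 = 12.

12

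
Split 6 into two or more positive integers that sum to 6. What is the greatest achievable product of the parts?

9

Fill prod[k] for k=2..6: at each k try every first piece i and multiply by the better of (k−i) uncut or prod[k−i].
prod[2] = 1·max(1,0) = 1·1 = 1
prod[3] = max(1·2, 2·1) = 2
prod[4] = max(1·3, 2·2, 3·1) = 4
prod[5] = max(1·4, 2·3, 3·2, 4·1) = 6
prod[6] = max(1·6, 2·4, 3·3, 4·2, 5·1) = 9
One optimal split: 3 + 3; product 3·3 = 9.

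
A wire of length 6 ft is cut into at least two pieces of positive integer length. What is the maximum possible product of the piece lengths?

9

Fill P[k] for k=2..6: at each k try every first piece i and multiply by the better of (k−i) uncut or P[k−i].
P[2] = 1*max(1,0) = 1*1 = 1
P[3] = 1*max(2,1) = 1*2 = 2
P[4] = 2*max(2,1) = 2*2 = 4
P[5] = 2*max(3,2) = 2*3 = 6
P[6] = 3*max(3,2) = 3*3 = 9
One optimal split: 3 + 3; product 3*3 = 9.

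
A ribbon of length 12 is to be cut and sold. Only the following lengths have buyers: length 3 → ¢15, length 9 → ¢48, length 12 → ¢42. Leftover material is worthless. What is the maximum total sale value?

63

Consider every possible first cut. r[k] is the best of p[i]+r[k−i] over all sellable i≤k.
r[1] = 0
r[2] = 0
r[3] = 15
r[4] = 15
r[5] = 15
r[6] = 30  (first piece 3, then r[3]=15)
r[7] = 30
r[8] = 30
r[9] = 48
r[10] = 48
r[11] = 48
r[12] = 63  (first piece 3, then r[9]=48)
One optimal cutting: 9 + 3 → ¢63.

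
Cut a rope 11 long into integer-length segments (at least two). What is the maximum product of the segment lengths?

54

Define P[k] = max over 1≤i<k of i · max(k−i, P[k−i]); the inner max lets the remainder stay uncut if that's better.
Small cases: P[2]=1, P[3]=2, P[4]=4, P[5]=6, P[6]=9.
P[7] = max(1×9, 2×6, 3×4, 4×3, 5×2, 6×1) = 12
P[8] = max(1×12, 2×9, 3×6, …, 6×2, 7×1) = 18
P[9] = max(1×18, 2×12, 3×9, …, 7×2, 8×1) = 27
P[10] = max(1×27, 2×18, 3×12, …, 8×2, 9×1) = 36
P[11] = max(1×36, 2×27, 3×18, …, 9×2, 10×1) = 54
One optimal split: 3 + 3 + 3 + 2; product 3×3×3×2 = 54.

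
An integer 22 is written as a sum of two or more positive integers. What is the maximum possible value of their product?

Define f[k] = max over 1≤i<k of i · max(k−i, f[k−i]); the inner max lets the remainder stay uncut if that's better.
Small cases: f[2]=1, f[3]=2, f[4]=4, f[5]=6, f[6]=9, f[7]=12, f[8]=18, f[9]=27, f[10]=36, f[11]=54, f[12]=81, f[13]=108, f[14]=162, f[15]=243, f[16]=324, f[17]=486.
f[18] = 3·max(15,243) = 3·243 = 729
f[19] = 2·max(17,486) = 2·486 = 972
f[20] = 2·max(18,729) = 2·729 = 1458
f[21] = 3·max(18,729) = 3·729 = 2187
f[22] = 2·max(20,1458) = 2·1458 = 2916
One optimal split: 3 + 3 + 3 + 3 + 3 + 3 + 2 + 2; product 3·3·3·3·3·3·2·2 = 2916.

2916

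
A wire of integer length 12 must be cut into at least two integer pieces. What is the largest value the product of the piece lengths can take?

Let P[k] be the best product for length k (with at least one cut). For each first piece i, the rest contributes max(k−i, P[k−i]).
P[2] = 1×max(1,0) = 1×1 = 1
P[3] = 1×max(2,1) = 1×2 = 2
P[4] = 2×max(2,1) = 2×2 = 4
P[5] = 2×max(3,2) = 2×3 = 6
P[6] = 3×max(3,2) = 3×3 = 9
P[7] = 2×max(5,6) = 2×6 = 12
P[8] = 2×max(6,9) = 2×9 = 18
P[9] = 3×max(6,9) = 3×9 = 27
P[10] = 2×max(8,18) = 2×18 = 36
P[11] = 2×max(9,27) = 2×27 = 54
P[12] = 3×max(9,27) = 3×27 = 81
One optimal split: 3 + 3 + 3 + 3; product 3×3×3×3 = 81.

81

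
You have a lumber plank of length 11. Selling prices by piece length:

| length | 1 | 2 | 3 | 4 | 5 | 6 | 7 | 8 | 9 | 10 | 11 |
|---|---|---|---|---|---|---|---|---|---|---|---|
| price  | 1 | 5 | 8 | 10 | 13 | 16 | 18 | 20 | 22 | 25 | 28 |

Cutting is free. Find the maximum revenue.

Build r[k] bottom-up: r[k] = max over allowed piece i of (p[i] + r[k−i]).
r[1] = 1
r[2] = max(1+1, 5+0) = 5
r[3] = max(1+5, 5+1, 8+0) = 8
r[4] = max(1+8, 5+5, 8+1, 10+0) = 10
r[5] = max(1+10, 5+8, 8+5, 10+1, 13+0) = 13
r[6] = max(1+13, 5+10, 8+8, 10+5, 13+1, 16+0) = 16
r[7] = max(1+16, 5+13, 8+10, …, 16+1, 18+0) = 18
r[8] = max(1+18, 5+16, 8+13, …, 18+1, 20+0) = 21
r[9] = max(1+21, 5+18, 8+16, …, 20+1, 22+0) = 24
r[10] = max(1+24, 5+21, 8+18, …, 22+1, 25+0) = 26
r[11] = max(1+26, 5+24, 8+21, …, 25+1, 28+0) = 29
One optimal cutting: 3 + 3 + 3 + 2 → $8 + $8 + $8 + $5 = $29.

29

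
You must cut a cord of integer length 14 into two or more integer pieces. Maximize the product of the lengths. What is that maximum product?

Fill f[k] for k=2..14: at each k try every first piece i and multiply by the better of (k−i) uncut or f[k−i].
f[2] = 1×max(1,0) = 1×1 = 1
f[3] = max(1×2, 2×1) = 2
f[4] = max(1×3, 2×2, 3×1) = 4
f[5] = max(1×4, 2×3, 3×2, 4×1) = 6
f[6] = max(1×6, 2×4, 3×3, 4×2, 5×1) = 9
f[7] = max(1×9, 2×6, 3×4, 4×3, 5×2, 6×1) = 12
f[8] = max(1×12, 2×9, 3×6, …, 6×2, 7×1) = 18
f[9] = max(1×18, 2×12, 3×9, …, 7×2, 8×1) = 27
f[10] = max(1×27, 2×18, 3×12, …, 8×2, 9×1) = 36
f[11] = max(1×36, 2×27, 3×18, …, 9×2, 10×1) = 54
f[12] = max(1×54, 2×36, 3×27, …, 10×2, 11×1) = 81
f[13] = max(1×81, 2×54, 3×36, …, 11×2, 12×1) = 108
f[14] = max(1×108, 2×81, 3×54, …, 12×2, 13×1) = 162
One optimal split: 3 + 3 + 3 + 3 + 2; product 3×3×3×3×2 = 162.

162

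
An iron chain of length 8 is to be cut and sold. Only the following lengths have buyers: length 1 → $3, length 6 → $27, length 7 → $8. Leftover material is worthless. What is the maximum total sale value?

33

Build r[k] bottom-up: r[k] = max over allowed piece i of (p[i] + r[k−i]).
r[1] = 3
r[2] = 6  (first piece 1, then r[1]=3)
r[3] = 9  (first piece 1, then r[2]=6)
r[4] = 12  (first piece 1, then r[3]=9)
r[5] = 15  (first piece 1, then r[4]=12)
r[6] = max(3+15, 27+0) = 27
r[7] = max(3+27, 27+3, 8+0) = 30
r[8] = max(3+30, 27+6, 8+3) = 33
One optimal cutting: 6 + 1 + 1 → $33.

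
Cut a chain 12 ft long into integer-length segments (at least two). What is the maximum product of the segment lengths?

Let m[k] be the best product for length k (with at least one cut). For each first piece i, the rest contributes max(k−i, m[k−i]).
Small cases: m[2]=1, m[3]=2, m[4]=4, m[5]=6.
m[6] = 3·max(3,2) = 3·3 = 9
m[7] = 2·max(5,6) = 2·6 = 12
m[8] = 2·max(6,9) = 2·9 = 18
m[9] = 3·max(6,9) = 3·9 = 27
m[10] = 2·max(8,18) = 2·18 = 36
m[11] = 2·max(9,27) = 2·27 = 54
m[12] = 3·max(9,27) = 3·27 = 81
One optimal split: 3 + 3 + 3 + 3; product 3·3·3·3 = 81.

81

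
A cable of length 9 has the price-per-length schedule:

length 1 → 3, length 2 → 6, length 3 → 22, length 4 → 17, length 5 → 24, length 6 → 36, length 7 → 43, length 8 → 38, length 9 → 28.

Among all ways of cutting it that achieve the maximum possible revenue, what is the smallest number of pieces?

Let r[k] be the best obtainable value from length k. For each k, try every first piece i and keep the best of price[i] + r[k−i].
r[1] = 3
r[2] = max(3+3, 6+0) = 6
r[3] = max(3+6, 6+3, 22+0) = 22
r[4] = max(3+22, 6+6, 22+3, 17+0) = 25
r[5] = max(3+25, 6+22, 22+6, 17+3, 24+0) = 28
r[6] = max(3+28, 6+25, 22+22, 17+6, 24+3, 36+0) = 44
r[7] = max(3+44, 6+28, 22+25, …, 36+3, 43+0) = 47
r[8] = max(3+47, 6+44, 22+28, …, 43+3, 38+0) = 50
r[9] = max(3+50, 6+47, 22+44, …, 38+3, 28+0) = 66
Maximum revenue is 66.
Now minimize piece count subject to staying optimal: for each k, pieces[k] = 1 + min over i with p[i]+r[k−i]=r[k] of pieces[k−i].
pieces[6] = 2
pieces[7] = 3
pieces[8] = 3
pieces[9] = 3

3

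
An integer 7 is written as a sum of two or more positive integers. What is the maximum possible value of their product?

Let m[k] be the best product for length k (with at least one cut). For each first piece i, the rest contributes max(k−i, m[k−i]).
m[2] = 1·max(1,0) = 1·1 = 1
m[3] = max(1·2, 2·1) = 2
m[4] = max(1·3, 2·2, 3·1) = 4
m[5] = max(1·4, 2·3, 3·2, 4·1) = 6
m[6] = max(1·6, 2·4, 3·3, 4·2, 5·1) = 9
m[7] = max(1·9, 2·6, 3·4, 4·3, 5·2, 6·1) = 12
One optimal split: 3 + 2 + 2; product 3·2·2 = 12.

12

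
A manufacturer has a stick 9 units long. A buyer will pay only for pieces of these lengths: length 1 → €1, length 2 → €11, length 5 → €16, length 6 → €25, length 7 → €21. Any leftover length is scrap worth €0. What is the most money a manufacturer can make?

Build r[k] bottom-up: r[k] = max over allowed piece i of (p[i] + r[k−i]).
r[1] = 1
r[2] = max(1+1, 11+0) = 11
r[3] = max(1+11, 11+1) = 12
r[4] = max(1+12, 11+11) = 22
r[5] = max(1+22, 11+12, 16+0) = 23
r[6] = max(1+23, 11+22, 16+1, 25+0) = 33
r[7] = max(1+33, 11+23, 16+11, 25+1, 21+0) = 34
r[8] = max(1+34, 11+33, 16+12, 25+11, 21+1) = 44
r[9] = max(1+44, 11+34, 16+22, 25+12, 21+11) = 45
One optimal cutting: 2 + 2 + 2 + 2 + 1 → €45.

45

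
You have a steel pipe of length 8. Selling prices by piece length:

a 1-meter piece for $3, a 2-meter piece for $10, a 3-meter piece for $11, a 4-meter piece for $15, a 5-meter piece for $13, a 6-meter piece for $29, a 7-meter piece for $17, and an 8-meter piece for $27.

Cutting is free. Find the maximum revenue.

40

Let v[k] be the best obtainable value from length k. For each k, try every first piece i and keep the best of price[i] + v[k−i].
v[1] = 3
v[2] = max(3+3, 10+0) = 10
v[3] = max(3+10, 10+3, 11+0) = 13
v[4] = max(3+13, 10+10, 11+3, 15+0) = 20
v[5] = max(3+20, 10+13, 11+10, 15+3, 13+0) = 23
v[6] = max(3+23, 10+20, 11+13, 15+10, 13+3, 29+0) = 30
v[7] = max(3+30, 10+23, 11+20, …, 29+3, 17+0) = 33
v[8] = max(3+33, 10+30, 11+23, …, 17+3, 27+0) = 40
One optimal cutting: 2 + 2 + 2 + 2 → $10 + $10 + $10 + $10 = $40.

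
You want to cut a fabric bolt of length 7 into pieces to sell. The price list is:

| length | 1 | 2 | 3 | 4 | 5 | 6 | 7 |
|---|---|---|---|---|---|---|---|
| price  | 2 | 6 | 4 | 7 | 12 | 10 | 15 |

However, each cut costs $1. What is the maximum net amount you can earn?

17

Build r[k] bottom-up: r[k] = max over allowed piece i of (p[i] + r[k−i]) − 1 per cut.
r[1] = 2
r[2] = 6
r[3] = 7  (first piece 1, then r[2]=6)
r[4] = 11  (first piece 2, then r[2]=6)
r[5] = 12  (first piece 1, then r[4]=11)
r[6] = 16  (first piece 2, then r[4]=11)
r[7] = 17  (first piece 1, then r[6]=16)
One optimal plan: pieces 2 + 2 + 2 + 1 (3 cuts) → $20 − $3 = $17.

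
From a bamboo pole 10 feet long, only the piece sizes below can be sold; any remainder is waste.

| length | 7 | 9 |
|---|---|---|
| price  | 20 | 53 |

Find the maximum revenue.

53

Consider every possible first cut. f[k] is the best of p[i]+f[k−i] over all sellable i≤k.
f[1] = 0
f[2] = 0
f[3] = 0
f[4] = 0
f[5] = 0
f[6] = 0
f[7] = 20
f[8] = 20
f[9] = 53
f[10] = 53
One optimal cutting: pieces 9 with 1 foot of scrap → $53.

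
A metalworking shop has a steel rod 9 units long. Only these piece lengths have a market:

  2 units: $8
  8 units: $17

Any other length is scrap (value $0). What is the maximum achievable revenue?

Consider every possible first cut. f[k] is the best of p[i]+f[k−i] over all sellable i≤k.
f[1] = 0
f[2] = 8
f[3] = 8
f[4] = 16  (first piece 2, then f[2]=8)
f[5] = 16
f[6] = 24  (first piece 2, then f[4]=16)
f[7] = 24
f[8] = max(8+24, 17+0) = 32
f[9] = max(8+24, 17+0) = 32
One optimal cutting: pieces 2 + 2 + 2 + 2 with 1 unit of scrap → $32.

32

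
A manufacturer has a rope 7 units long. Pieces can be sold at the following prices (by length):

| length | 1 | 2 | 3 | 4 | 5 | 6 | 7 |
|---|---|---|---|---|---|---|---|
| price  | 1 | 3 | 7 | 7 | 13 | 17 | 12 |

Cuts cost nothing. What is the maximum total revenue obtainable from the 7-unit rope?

18

Consider every possible first cut. r[k] is the best of p[i]+r[k−i] over all sellable i≤k.
r[1] = 1
r[2] = 3
r[3] = 7
r[4] = 8  (first piece 1, then r[3]=7)
r[5] = 13
r[6] = 17
r[7] = 18  (first piece 1, then r[6]=17)
One optimal cutting: 6 + 1 → $17 + $1 = $18.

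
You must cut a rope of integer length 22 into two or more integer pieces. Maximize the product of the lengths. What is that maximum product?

2916

Fill prod[k] for k=2..22: at each k try every first piece i and multiply by the better of (k−i) uncut or prod[k−i].
prod[2] = 1×max(1,0) = 1×1 = 1
prod[3] = max(1×2, 2×1) = 2
prod[4] = max(1×3, 2×2, 3×1) = 4
prod[5] = max(1×4, 2×3, 3×2, 4×1) = 6
prod[6] = max(1×6, 2×4, 3×3, 4×2, 5×1) = 9
prod[7] = max(1×9, 2×6, 3×4, 4×3, 5×2, 6×1) = 12
prod[8] = max(1×12, 2×9, 3×6, …, 6×2, 7×1) = 18
prod[9] = max(1×18, 2×12, 3×9, …, 7×2, 8×1) = 27
prod[10] = max(1×27, 2×18, 3×12, …, 8×2, 9×1) = 36
prod[11] = max(1×36, 2×27, 3×18, …, 9×2, 10×1) = 54
prod[12] = max(1×54, 2×36, 3×27, …, 10×2, 11×1) = 81
prod[13] = max(1×81, 2×54, 3×36, …, 11×2, 12×1) = 108
prod[14] = max(1×108, 2×81, 3×54, …, 12×2, 13×1) = 162
prod[15] = max(1×162, 2×108, 3×81, …, 13×2, 14×1) = 243
prod[16] = max(1×243, 2×162, 3×108, …, 14×2, 15×1) = 324
prod[17] = max(1×324, 2×243, 3×162, …, 15×2, 16×1) = 486
prod[18] = max(1×486, 2×324, 3×243, …, 16×2, 17×1) = 729
prod[19] = max(1×729, 2×486, 3×324, …, 17×2, 18×1) = 972
prod[20] = max(1×972, 2×729, 3×486, …, 18×2, 19×1) = 1458
prod[21] = max(1×1458, 2×972, 3×729, …, 19×2, 20×1) = 2187
prod[22] = max(1×2187, 2×1458, 3×972, …, 20×2, 21×1) = 2916
One optimal split: 3 + 3 + 3 + 3 + 3 + 3 + 2 + 2; product 3×3×3×3×3×3×2×2 = 2916.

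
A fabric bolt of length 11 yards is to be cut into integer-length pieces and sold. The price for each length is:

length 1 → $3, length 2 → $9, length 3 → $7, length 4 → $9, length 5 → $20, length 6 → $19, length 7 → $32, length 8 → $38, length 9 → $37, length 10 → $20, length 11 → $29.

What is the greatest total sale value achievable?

Consider every possible first cut. r[k] is the best of p[i]+r[k−i] over all sellable i≤k.
r[1] = 3
r[2] = 9
r[3] = 12  (first piece 1, then r[2]=9)
r[4] = 18  (first piece 2, then r[2]=9)
r[5] = 21  (first piece 1, then r[4]=18)
r[6] = 27  (first piece 2, then r[4]=18)
r[7] = 32
r[8] = 38
r[9] = 41  (first piece 1, then r[8]=38)
r[10] = 47  (first piece 2, then r[8]=38)
r[11] = 50  (first piece 1, then r[10]=47)
One optimal cutting: 8 + 2 + 1 → $38 + $9 + $3 = $50.

50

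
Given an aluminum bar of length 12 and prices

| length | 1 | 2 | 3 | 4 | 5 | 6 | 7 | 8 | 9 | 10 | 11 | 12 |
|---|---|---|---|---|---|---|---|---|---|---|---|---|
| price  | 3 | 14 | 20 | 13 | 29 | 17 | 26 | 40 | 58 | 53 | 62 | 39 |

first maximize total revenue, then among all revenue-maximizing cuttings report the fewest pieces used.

Build r[k] bottom-up: r[k] = max over allowed piece i of (p[i] + r[k−i]).
r[1] = 3
r[2] = 14
r[3] = 20
r[4] = 28  (first piece 2, then r[2]=14)
r[5] = 34  (first piece 2, then r[3]=20)
r[6] = 42  (first piece 2, then r[4]=28)
r[7] = 48  (first piece 2, then r[5]=34)
r[8] = 56  (first piece 2, then r[6]=42)
r[9] = 62  (first piece 2, then r[7]=48)
r[10] = 70  (first piece 2, then r[8]=56)
r[11] = 76  (first piece 2, then r[9]=62)
r[12] = 84  (first piece 2, then r[10]=70)
Maximum revenue is $84.
Now minimize piece count subject to staying optimal: for each k, pieces[k] = 1 + min over i with p[i]+r[k−i]=r[k] of pieces[k−i].
pieces[9] = 4
pieces[10] = 5
pieces[11] = 5
pieces[12] = 6

6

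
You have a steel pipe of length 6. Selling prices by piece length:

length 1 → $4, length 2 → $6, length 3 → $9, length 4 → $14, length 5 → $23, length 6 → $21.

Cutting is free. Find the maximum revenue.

27

Build v[k] bottom-up: v[k] = max over allowed piece i of (p[i] + v[k−i]).
v[1] = 4
v[2] = max(4+4, 6+0) = 8
v[3] = max(4+8, 6+4, 9+0) = 12
v[4] = max(4+12, 6+8, 9+4, 14+0) = 16
v[5] = max(4+16, 6+12, 9+8, 14+4, 23+0) = 23
v[6] = max(4+23, 6+16, 9+12, 14+8, 23+4, 21+0) = 27
One optimal cutting: 5 + 1 → $23 + $4 = $27.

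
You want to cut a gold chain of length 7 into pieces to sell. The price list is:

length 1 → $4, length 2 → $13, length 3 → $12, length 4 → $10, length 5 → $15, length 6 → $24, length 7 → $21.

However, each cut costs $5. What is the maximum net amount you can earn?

28

Build net[k] bottom-up: net[k] = max over allowed piece i of (p[i] + net[k−i]) − 5 per cut.
net[1] = 4
net[2] = max(4+4-5, 13+0) = 13
net[3] = max(4+13-5, 13+4-5, 12+0) = 12
net[4] = max(4+12-5, 13+13-5, 12+4-5, 10+0) = 21
net[5] = max(4+21-5, 13+12-5, 12+13-5, 10+4-5, 15+0) = 20
net[6] = max(4+20-5, 13+21-5, 12+12-5, 10+13-5, 15+4-5, 24+0) = 29
net[7] = max(4+29-5, 13+20-5, 12+21-5, …, 24+4-5, 21+0) = 28
One optimal plan: pieces 2 + 2 + 2 + 1 (3 cuts) → $43 − $15 = $28.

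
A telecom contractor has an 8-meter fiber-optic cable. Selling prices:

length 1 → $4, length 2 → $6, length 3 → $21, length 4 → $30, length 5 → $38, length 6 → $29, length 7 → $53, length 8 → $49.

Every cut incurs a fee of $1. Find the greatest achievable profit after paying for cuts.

Build net[k] bottom-up: net[k] = max over allowed piece i of (p[i] + net[k−i]) − 1 per cut.
net[1] = 4
net[2] = 7  (first piece 1, then net[1]=4)
net[3] = 21
net[4] = 30
net[5] = 38
net[6] = 41  (first piece 1, then net[5]=38)
net[7] = 53
net[8] = 59  (first piece 4, then net[4]=30)
One optimal plan: pieces 4 + 4 (1 cut) → $60 − $1 = $59.

59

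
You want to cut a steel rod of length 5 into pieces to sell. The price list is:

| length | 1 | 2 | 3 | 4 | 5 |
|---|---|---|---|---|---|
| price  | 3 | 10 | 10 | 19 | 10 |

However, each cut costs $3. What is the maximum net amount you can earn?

Consider every possible first cut. net[k] is the best of p[i]+net[k−i] over all sellable i≤k, charging 3 whenever i<k.
net[1] = 3
net[2] = max(3+3-3, 10+0) = 10
net[3] = max(3+10-3, 10+3-3, 10+0) = 10
net[4] = max(3+10-3, 10+10-3, 10+3-3, 19+0) = 19
net[5] = max(3+19-3, 10+10-3, 10+10-3, 19+3-3, 10+0) = 19
One optimal plan: pieces 4 + 1 (1 cut) → $22 − $3 = $19.

19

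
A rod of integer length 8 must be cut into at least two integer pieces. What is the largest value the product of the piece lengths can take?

18

Fill f[k] for k=2..8: at each k try every first piece i and multiply by the better of (k−i) uncut or f[k−i].
f[2] = 1×max(1,0) = 1×1 = 1
f[3] = 1×max(2,1) = 1×2 = 2
f[4] = 2×max(2,1) = 2×2 = 4
f[5] = 2×max(3,2) = 2×3 = 6
f[6] = 3×max(3,2) = 3×3 = 9
f[7] = 2×max(5,6) = 2×6 = 12
f[8] = 2×max(6,9) = 2×9 = 18
One optimal split: 3 + 3 + 2; product 3×3×2 = 18.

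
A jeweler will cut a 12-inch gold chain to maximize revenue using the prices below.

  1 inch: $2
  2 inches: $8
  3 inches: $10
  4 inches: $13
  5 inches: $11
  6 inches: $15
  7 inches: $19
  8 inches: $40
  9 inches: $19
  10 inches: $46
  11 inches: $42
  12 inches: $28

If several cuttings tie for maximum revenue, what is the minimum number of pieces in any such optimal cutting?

3

Consider every possible first cut. r[k] is the best of p[i]+r[k−i] over all sellable i≤k.
r[1] = 2
r[2] = max(2+2, 8+0) = 8
r[3] = max(2+8, 8+2, 10+0) = 10
r[4] = max(2+10, 8+8, 10+2, 13+0) = 16
r[5] = max(2+16, 8+10, 10+8, 13+2, 11+0) = 18
r[6] = max(2+18, 8+16, 10+10, 13+8, 11+2, 15+0) = 24
r[7] = max(2+24, 8+18, 10+16, …, 15+2, 19+0) = 26
r[8] = max(2+26, 8+24, 10+18, …, 19+2, 40+0) = 40
r[9] = max(2+40, 8+26, 10+24, …, 40+2, 19+0) = 42
r[10] = max(2+42, 8+40, 10+26, …, 19+2, 46+0) = 48
r[11] = max(2+48, 8+42, 10+40, …, 46+2, 42+0) = 50
r[12] = max(2+50, 8+48, 10+42, …, 42+2, 28+0) = 56
Maximum revenue is $56.
Now minimize piece count subject to staying optimal: for each k, pieces[k] = 1 + min over i with p[i]+r[k−i]=r[k] of pieces[k−i].
pieces[9] = 2
pieces[10] = 2
pieces[11] = 2
pieces[12] = 3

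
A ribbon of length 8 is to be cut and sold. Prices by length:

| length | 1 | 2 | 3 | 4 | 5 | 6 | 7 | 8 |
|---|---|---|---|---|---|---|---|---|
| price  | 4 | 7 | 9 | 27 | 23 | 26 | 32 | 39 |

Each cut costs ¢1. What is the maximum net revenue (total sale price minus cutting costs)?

53

Build r[k] bottom-up: r[k] = max over allowed piece i of (p[i] + r[k−i]) − 1 per cut.
r[1] = 4
r[2] = 7  (first piece 1, then r[1]=4)
r[3] = 10  (first piece 1, then r[2]=7)
r[4] = 27
r[5] = 30  (first piece 1, then r[4]=27)
r[6] = 33  (first piece 1, then r[5]=30)
r[7] = 36  (first piece 1, then r[6]=33)
r[8] = 53  (first piece 4, then r[4]=27)
One optimal plan: pieces 4 + 4 (1 cut) → ¢54 − ¢1 = ¢53.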